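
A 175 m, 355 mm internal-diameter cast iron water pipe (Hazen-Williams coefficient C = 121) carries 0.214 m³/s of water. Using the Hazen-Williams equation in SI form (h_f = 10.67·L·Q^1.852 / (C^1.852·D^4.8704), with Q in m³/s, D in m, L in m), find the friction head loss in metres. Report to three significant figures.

h_f = 10.67·175·0.214^1.852 / (121^1.852·0.355^4.8704) = 2.314 m

h_f ≈ 2.31 m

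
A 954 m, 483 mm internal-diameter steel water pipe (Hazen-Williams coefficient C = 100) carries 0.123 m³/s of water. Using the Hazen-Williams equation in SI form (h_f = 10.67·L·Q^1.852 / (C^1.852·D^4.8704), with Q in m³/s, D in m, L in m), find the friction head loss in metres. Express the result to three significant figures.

h_f = 10.67·954·0.123^1.852 / (100^1.852·0.483^4.8704) = 1.437 m

h_f ≈ 1.44 m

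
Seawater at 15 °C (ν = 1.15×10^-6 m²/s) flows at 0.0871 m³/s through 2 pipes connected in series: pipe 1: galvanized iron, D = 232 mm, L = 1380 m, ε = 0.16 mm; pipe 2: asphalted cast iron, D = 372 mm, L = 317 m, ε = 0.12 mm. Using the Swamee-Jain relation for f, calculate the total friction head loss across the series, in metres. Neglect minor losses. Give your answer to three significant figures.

H ≈ 25.0 m

Pipe 1: V = 2.060 m/s, Re = 4.16×10^5, ε/D = 6.90×10^-4, f = 0.01902, h_1 = f(L/D)V²/2g = 24.48 m
Pipe 2: V = 0.8014 m/s, Re = 2.59×10^5, ε/D = 3.23×10^-4, f = 0.01745, h_2 = f(L/D)V²/2g = 0.4869 m
Series → Q common, losses add: H = Σh = 24.96 m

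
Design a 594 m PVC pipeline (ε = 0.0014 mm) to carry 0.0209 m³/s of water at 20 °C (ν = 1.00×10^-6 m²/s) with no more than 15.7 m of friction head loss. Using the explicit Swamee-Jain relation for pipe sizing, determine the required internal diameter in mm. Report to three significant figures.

Swamee-Jain (Type III): D = 0.66·[ε^1.25·(LQ²/(gh_f))^4.75 + ν·Q^9.4·(L/(gh_f))^5.2]^0.04
LQ²/(gh_f) = 0.001685; L/(gh_f) = 3.857
Term 1 = ε^1.25·(…)^4.75 = 3.23×10^-21; Term 2 = ν·Q^9.4·(…)^5.2 = 1.81×10^-19
D = 0.66·(3.23×10^-21 + 1.81×10^-19)^0.04 = 0.1175 m = 118 mm
Check: V = 1.93 m/s, Re = 2.26×10^5, f = 0.01528, h_f = 14.6 m ≈ 15.7 m ✓

D ≈ 118 mm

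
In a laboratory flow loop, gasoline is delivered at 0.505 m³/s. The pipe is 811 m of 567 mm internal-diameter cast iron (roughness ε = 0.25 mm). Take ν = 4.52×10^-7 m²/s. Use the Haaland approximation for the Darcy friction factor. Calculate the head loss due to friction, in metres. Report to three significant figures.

V = 4Q/(πD²) = 4·0.505/(π·0.567²) = 2.000 m/s
Re = VD/ν = 2.000·0.567/4.52×10^-7 = 2.51×10^6 → turbulent
ε/D = 0.25/567 = 4.41×10^-4
Haaland: f = 0.01647
h_f = f(L/D)V²/(2g) = 0.01647·(811/0.567)·2.000²/(2·9.81) = 4.802 m

h_f ≈ 4.80 m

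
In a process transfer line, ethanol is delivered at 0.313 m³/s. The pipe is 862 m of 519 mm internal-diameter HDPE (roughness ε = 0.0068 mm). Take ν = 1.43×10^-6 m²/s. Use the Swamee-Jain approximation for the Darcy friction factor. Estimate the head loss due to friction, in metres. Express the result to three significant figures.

V = 4Q/(πD²) = 4·0.313/(π·0.519²) = 1.480 m/s
Re = VD/ν = 1.480·0.519/1.43×10^-6 = 5.37×10^5 → turbulent
ε/D = 0.0068/519 = 1.31×10^-5
Swamee-Jain: f = 0.01314
h_f = f(L/D)V²/(2g) = 0.01314·(862/0.519)·1.480²/(2·9.81) = 2.436 m

h_f ≈ 2.44 m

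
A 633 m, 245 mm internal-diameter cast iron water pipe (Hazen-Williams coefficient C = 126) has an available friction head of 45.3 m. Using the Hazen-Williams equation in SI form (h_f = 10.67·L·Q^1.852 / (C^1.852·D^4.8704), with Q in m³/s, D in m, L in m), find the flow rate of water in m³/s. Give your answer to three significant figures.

Q ≈ 0.209 m³/s

Rearranging: Q = [h_f·C^1.852·D^4.8704 / (10.67·L)]^(1/1.852)
Q = [45.3·126^1.852·0.245^4.8704 / (10.67·633)]^0.540 = 0.2091 m³/s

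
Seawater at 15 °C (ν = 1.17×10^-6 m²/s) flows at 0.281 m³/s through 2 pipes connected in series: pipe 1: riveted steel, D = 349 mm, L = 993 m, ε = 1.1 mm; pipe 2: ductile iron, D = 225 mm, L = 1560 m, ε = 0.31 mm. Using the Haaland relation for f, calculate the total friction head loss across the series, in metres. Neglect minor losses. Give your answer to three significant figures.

H ≈ 412 m

Pipe 1: V = 2.937 m/s, Re = 8.76×10^5, ε/D = 0.00315, f = 0.02672, h_1 = f(L/D)V²/2g = 33.43 m
Pipe 2: V = 7.067 m/s, Re = 1.36×10^6, ε/D = 0.00138, f = 0.02146, h_2 = f(L/D)V²/2g = 378.8 m
Series → Q common, losses add: H = Σh = 412.2 m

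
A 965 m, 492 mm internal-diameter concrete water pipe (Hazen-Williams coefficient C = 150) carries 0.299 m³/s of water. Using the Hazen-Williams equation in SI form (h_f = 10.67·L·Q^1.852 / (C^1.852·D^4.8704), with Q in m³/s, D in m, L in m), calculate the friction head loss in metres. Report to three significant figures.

h_f = 10.67·965·0.299^1.852 / (150^1.852·0.492^4.8704) = 3.249 m

h_f ≈ 3.25 m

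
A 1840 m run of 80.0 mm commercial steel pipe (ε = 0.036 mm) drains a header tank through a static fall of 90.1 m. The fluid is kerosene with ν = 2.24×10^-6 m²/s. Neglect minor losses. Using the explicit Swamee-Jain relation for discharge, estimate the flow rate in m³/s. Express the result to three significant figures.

Swamee-Jain (Type II): Q = -0.965·√(gD⁵h_f/L)·ln[ε/(3.7D) + √(3.17ν²L/(gD³h_f))]
√(gD⁵h_f/L) = √(9.81·0.0800⁵·90.1/1840) = 0.001255
ε/(3.7D) = 1.22×10^-4; √(3.17ν²L/(gD³h_f)) = 2.54×10^-4
Q = -0.965·0.001255·ln(3.759×10^-4) = 0.009548 m³/s
Check: V = 1.90 m/s, Re = 6.78×10^4, f = 0.02136, h_f = 90.3 m ≈ 90.1 m ✓

Q ≈ 0.00955 m³/s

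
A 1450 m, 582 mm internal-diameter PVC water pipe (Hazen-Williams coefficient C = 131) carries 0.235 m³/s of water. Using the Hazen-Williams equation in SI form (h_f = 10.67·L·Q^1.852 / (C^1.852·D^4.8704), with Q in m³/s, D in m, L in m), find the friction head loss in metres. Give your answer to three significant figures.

h_f ≈ 1.77 m

h_f = 10.67·1450·0.235^1.852 / (131^1.852·0.582^4.8704) = 1.772 m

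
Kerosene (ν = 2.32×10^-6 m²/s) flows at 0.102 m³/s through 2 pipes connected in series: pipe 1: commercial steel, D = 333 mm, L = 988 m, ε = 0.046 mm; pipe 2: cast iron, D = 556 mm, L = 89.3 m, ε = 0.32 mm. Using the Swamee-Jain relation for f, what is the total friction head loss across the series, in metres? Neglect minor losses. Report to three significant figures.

H ≈ 3.58 m

Pipe 1: V = 1.171 m/s, Re = 1.68×10^5, ε/D = 1.38×10^-4, f = 0.01712, h_1 = f(L/D)V²/2g = 3.552 m
Pipe 2: V = 0.4201 m/s, Re = 1.01×10^5, ε/D = 5.76×10^-4, f = 0.02072, h_2 = f(L/D)V²/2g = 0.02993 m
Series → Q common, losses add: H = Σh = 3.582 m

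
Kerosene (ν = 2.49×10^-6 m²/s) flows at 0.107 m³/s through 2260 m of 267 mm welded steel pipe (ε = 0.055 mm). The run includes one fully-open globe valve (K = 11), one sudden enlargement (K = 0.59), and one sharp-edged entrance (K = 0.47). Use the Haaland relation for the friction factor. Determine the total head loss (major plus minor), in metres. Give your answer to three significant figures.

H_L ≈ 28.8 m

V = 4Q/(πD²) = 1.911 m/s; V²/2g = 0.1861 m
Re = 2.05×10^5, ε/D = 2.06×10^-4 → f = 0.01686 (Haaland)
Major: h_f = f(L/D)·V²/2g = 0.01686·8464·0.1861 = 26.56 m
Minor: ΣK = 12.1; h_m = ΣK·V²/2g = 2.245 m
Total H_L = 26.56 + 2.245 = 28.81 m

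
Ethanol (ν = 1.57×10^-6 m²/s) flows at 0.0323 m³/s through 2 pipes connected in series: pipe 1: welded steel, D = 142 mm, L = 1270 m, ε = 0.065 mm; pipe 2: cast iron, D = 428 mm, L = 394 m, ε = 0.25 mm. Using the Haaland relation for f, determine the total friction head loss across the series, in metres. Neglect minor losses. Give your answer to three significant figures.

Pipe 1: V = 2.040 m/s, Re = 1.84×10^5, ε/D = 4.58×10^-4, f = 0.01855, h_1 = f(L/D)V²/2g = 35.18 m
Pipe 2: V = 0.2245 m/s, Re = 6.12×10^4, ε/D = 5.84×10^-4, f = 0.02181, h_2 = f(L/D)V²/2g = 0.05157 m
Series → Q common, losses add: H = Σh = 35.23 m

H ≈ 35.2 m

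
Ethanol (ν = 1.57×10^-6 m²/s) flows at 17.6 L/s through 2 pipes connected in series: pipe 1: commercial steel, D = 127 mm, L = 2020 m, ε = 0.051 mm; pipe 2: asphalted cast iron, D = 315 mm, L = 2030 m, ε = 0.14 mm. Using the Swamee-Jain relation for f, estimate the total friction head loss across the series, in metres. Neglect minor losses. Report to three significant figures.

H ≈ 31.2 m

Pipe 1: V = 1.389 m/s, Re = 1.12×10^5, ε/D = 4.02×10^-4, f = 0.01966, h_1 = f(L/D)V²/2g = 30.77 m
Pipe 2: V = 0.2258 m/s, Re = 4.53×10^4, ε/D = 4.44×10^-4, f = 0.02282, h_2 = f(L/D)V²/2g = 0.3824 m
Series → Q common, losses add: H = Σh = 31.16 m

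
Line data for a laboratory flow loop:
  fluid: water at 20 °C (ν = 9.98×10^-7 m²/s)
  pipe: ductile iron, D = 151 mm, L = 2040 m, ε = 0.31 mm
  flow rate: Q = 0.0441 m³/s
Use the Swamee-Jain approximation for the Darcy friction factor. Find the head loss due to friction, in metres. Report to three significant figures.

V = 4Q/(πD²) = 4·0.0441/(π·0.151²) = 2.463 m/s
Re = VD/ν = 2.463·0.151/9.98×10^-7 = 3.73×10^5 → turbulent
ε/D = 0.31/151 = 0.00205
Swamee-Jain: f = 0.02420
h_f = f(L/D)V²/(2g) = 0.02420·(2040/0.151)·2.463²/(2·9.81) = 101.0 m

h_f ≈ 101 m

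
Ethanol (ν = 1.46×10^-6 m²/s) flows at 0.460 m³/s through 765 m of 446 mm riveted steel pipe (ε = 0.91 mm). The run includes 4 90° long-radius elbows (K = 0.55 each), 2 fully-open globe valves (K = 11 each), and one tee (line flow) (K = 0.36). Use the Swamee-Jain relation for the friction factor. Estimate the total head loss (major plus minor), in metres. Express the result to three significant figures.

V = 4Q/(πD²) = 2.944 m/s; V²/2g = 0.4419 m
Re = 8.99×10^5, ε/D = 0.00204 → f = 0.02383 (Swamee-Jain)
Major: h_f = f(L/D)·V²/2g = 0.02383·1715·0.4419 = 18.06 m
Minor: ΣK = 24.6; h_m = ΣK·V²/2g = 10.85 m
Total H_L = 18.06 + 10.85 = 28.91 m

H_L ≈ 28.9 m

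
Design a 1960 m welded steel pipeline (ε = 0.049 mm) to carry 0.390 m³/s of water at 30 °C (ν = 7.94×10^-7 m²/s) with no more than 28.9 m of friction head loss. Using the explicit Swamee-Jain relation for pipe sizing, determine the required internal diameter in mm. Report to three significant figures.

D ≈ 412 mm

Swamee-Jain (Type III): D = 0.66·[ε^1.25·(LQ²/(gh_f))^4.75 + ν·Q^9.4·(L/(gh_f))^5.2]^0.04
LQ²/(gh_f) = 1.052; L/(gh_f) = 6.913
Term 1 = ε^1.25·(…)^4.75 = 5.20×10^-6; Term 2 = ν·Q^9.4·(…)^5.2 = 2.64×10^-6
D = 0.66·(5.20×10^-6 + 2.64×10^-6)^0.04 = 0.4124 m = 412 mm
Check: V = 2.92 m/s, Re = 1.52×10^6, f = 0.01339, h_f = 27.7 m ≈ 28.9 m ✓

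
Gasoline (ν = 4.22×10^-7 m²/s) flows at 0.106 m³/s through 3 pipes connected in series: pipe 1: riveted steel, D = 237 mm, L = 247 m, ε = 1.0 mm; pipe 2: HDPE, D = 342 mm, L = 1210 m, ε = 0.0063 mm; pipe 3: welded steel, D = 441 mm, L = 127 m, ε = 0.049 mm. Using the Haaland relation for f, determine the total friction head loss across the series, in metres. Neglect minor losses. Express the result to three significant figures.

Pipe 1: V = 2.403 m/s, Re = 1.35×10^6, ε/D = 0.00422, f = 0.02900, h_1 = f(L/D)V²/2g = 8.892 m
Pipe 2: V = 1.154 m/s, Re = 9.35×10^5, ε/D = 1.84×10^-5, f = 0.01205, h_2 = f(L/D)V²/2g = 2.892 m
Pipe 3: V = 0.6940 m/s, Re = 7.25×10^5, ε/D = 1.11×10^-4, f = 0.01386, h_3 = f(L/D)V²/2g = 0.09794 m
Series → Q common, losses add: H = Σh = 11.88 m

H ≈ 11.9 m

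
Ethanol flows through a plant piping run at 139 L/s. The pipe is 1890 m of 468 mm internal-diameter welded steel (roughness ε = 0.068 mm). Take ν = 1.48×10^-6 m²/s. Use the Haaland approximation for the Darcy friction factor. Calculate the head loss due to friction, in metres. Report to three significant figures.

h_f ≈ 2.14 m

V = 4Q/(πD²) = 4·0.139/(π·0.468²) = 0.8080 m/s
Re = VD/ν = 0.8080·0.468/1.48×10^-6 = 2.56×10^5 → turbulent
ε/D = 0.068/468 = 1.45×10^-4
Haaland: f = 0.01595
h_f = f(L/D)V²/(2g) = 0.01595·(1890/0.468)·0.8080²/(2·9.81) = 2.143 m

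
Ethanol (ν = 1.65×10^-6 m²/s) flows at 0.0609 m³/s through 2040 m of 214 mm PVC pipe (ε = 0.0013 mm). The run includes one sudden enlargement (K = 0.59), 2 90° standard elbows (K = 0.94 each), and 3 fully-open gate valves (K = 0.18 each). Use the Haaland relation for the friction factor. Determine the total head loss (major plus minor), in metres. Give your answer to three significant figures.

H_L ≈ 21.7 m

V = 4Q/(πD²) = 1.693 m/s; V²/2g = 0.1461 m
Re = 2.20×10^5, ε/D = 6.07×10^-6 → f = 0.01526 (Haaland)
Major: h_f = f(L/D)·V²/2g = 0.01526·9533·0.1461 = 21.25 m
Minor: ΣK = 3.01; h_m = ΣK·V²/2g = 0.4398 m
Total H_L = 21.25 + 0.4398 = 21.69 m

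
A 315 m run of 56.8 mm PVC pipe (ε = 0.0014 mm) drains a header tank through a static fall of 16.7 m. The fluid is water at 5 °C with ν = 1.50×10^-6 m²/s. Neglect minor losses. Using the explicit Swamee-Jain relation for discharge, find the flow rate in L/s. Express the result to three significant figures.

Q ≈ 4.38 L/s

Swamee-Jain (Type II): Q = -0.965·√(gD⁵h_f/L)·ln[ε/(3.7D) + √(3.17ν²L/(gD³h_f))]
√(gD⁵h_f/L) = √(9.81·0.0568⁵·16.7/315) = 5.545×10^-4
ε/(3.7D) = 6.66×10^-6; √(3.17ν²L/(gD³h_f)) = 2.74×10^-4
Q = -0.965·5.545×10^-4·ln(2.802×10^-4) = 0.004377 m³/s
Check: V = 1.73 m/s, Re = 6.54×10^4, f = 0.01968, h_f = 16.6 m ≈ 16.7 m ✓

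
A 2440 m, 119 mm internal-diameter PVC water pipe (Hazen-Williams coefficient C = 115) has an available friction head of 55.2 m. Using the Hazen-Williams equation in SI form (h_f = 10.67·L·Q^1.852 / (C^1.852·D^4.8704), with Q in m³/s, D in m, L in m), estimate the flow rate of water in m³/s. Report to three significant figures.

Rearranging: Q = [h_f·C^1.852·D^4.8704 / (10.67·L)]^(1/1.852)
Q = [55.2·115^1.852·0.119^4.8704 / (10.67·2440)]^0.540 = 0.01534 m³/s

Q ≈ 0.0153 m³/s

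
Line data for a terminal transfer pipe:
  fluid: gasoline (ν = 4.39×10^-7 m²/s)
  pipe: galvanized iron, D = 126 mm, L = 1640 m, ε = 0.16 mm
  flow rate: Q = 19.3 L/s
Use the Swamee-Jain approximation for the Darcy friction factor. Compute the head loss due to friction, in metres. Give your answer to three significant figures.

V = 4Q/(πD²) = 4·0.0193/(π·0.126²) = 1.548 m/s
Re = VD/ν = 1.548·0.126/4.39×10^-7 = 4.44×10^5 → turbulent
ε/D = 0.16/126 = 0.00127
Swamee-Jain: f = 0.02152
h_f = f(L/D)V²/(2g) = 0.02152·(1640/0.126)·1.548²/(2·9.81) = 34.21 m

h_f ≈ 34.2 m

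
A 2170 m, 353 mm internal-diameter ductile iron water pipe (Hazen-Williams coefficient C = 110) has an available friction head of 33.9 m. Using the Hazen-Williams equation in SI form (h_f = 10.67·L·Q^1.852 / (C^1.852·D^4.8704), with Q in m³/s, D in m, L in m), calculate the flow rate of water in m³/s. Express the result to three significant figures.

Q ≈ 0.210 m³/s

Rearranging: Q = [h_f·C^1.852·D^4.8704 / (10.67·L)]^(1/1.852)
Q = [33.9·110^1.852·0.353^4.8704 / (10.67·2170)]^0.540 = 0.2097 m³/s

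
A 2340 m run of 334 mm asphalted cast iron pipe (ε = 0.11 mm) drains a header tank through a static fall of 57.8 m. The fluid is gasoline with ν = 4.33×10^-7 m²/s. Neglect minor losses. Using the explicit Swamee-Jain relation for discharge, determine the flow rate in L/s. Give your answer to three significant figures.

Swamee-Jain (Type II): Q = -0.965·√(gD⁵h_f/L)·ln[ε/(3.7D) + √(3.17ν²L/(gD³h_f))]
√(gD⁵h_f/L) = √(9.81·0.334⁵·57.8/2340) = 0.03174
ε/(3.7D) = 8.90×10^-5; √(3.17ν²L/(gD³h_f)) = 8.11×10^-6
Q = -0.965·0.03174·ln(9.712×10^-5) = 0.2830 m³/s
Check: V = 3.23 m/s, Re = 2.49×10^6, f = 0.01559, h_f = 58.1 m ≈ 57.8 m ✓

Q ≈ 283 L/s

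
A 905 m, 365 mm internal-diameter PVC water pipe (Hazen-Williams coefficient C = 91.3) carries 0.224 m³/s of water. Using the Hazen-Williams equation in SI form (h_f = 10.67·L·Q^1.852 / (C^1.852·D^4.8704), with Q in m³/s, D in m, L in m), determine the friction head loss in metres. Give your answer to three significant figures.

h_f ≈ 19.2 m

h_f = 10.67·905·0.224^1.852 / (91.3^1.852·0.365^4.8704) = 19.16 m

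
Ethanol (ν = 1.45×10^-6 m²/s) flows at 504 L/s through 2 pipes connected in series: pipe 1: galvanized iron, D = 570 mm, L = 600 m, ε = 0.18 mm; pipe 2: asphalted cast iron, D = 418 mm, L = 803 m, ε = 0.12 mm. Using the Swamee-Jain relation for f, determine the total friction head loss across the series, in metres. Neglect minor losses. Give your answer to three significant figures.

Pipe 1: V = 1.975 m/s, Re = 7.76×10^5, ε/D = 3.16×10^-4, f = 0.01608, h_1 = f(L/D)V²/2g = 3.366 m
Pipe 2: V = 3.673 m/s, Re = 1.06×10^6, ε/D = 2.87×10^-4, f = 0.01560, h_2 = f(L/D)V²/2g = 20.60 m
Series → Q common, losses add: H = Σh = 23.97 m

H ≈ 24.0 m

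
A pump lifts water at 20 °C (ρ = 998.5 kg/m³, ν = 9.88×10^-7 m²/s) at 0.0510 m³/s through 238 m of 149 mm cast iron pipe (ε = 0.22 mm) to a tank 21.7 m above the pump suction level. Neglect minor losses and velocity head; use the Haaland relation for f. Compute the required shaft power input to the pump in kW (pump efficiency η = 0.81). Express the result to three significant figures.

P_shaft ≈ 22.9 kW

V = 4Q/(πD²) = 2.925 m/s; Re = 4.41×10^5; ε/D = 0.00148; f = 0.02213
h_f = f(L/D)V²/2g = 15.41 m
Total head H = z + h_f = 21.7 + 15.41 = 37.11 m
P_hyd = ρgQH = 998.5·9.81·0.0510·37.11 = 18.54 kW
P_shaft = P_hyd/η = 18.54/0.81 = 22.89 kW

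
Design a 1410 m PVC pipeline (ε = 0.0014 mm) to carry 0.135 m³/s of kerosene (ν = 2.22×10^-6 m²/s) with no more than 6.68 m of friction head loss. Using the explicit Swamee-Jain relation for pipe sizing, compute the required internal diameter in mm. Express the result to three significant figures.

D ≈ 350 mm

Swamee-Jain (Type III): D = 0.66·[ε^1.25·(LQ²/(gh_f))^4.75 + ν·Q^9.4·(L/(gh_f))^5.2]^0.04
LQ²/(gh_f) = 0.3921; L/(gh_f) = 21.52
Term 1 = ε^1.25·(…)^4.75 = 5.64×10^-10; Term 2 = ν·Q^9.4·(…)^5.2 = 1.26×10^-7
D = 0.66·(5.64×10^-10 + 1.26×10^-7)^0.04 = 0.3497 m = 350 mm
Check: V = 1.41 m/s, Re = 2.21×10^5, f = 0.01527, h_f = 6.20 m ≈ 6.68 m ✓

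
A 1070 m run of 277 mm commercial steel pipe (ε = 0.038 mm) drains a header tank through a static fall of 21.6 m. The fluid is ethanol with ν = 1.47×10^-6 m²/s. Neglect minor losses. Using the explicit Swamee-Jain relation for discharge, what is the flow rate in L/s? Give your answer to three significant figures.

Swamee-Jain (Type II): Q = -0.965·√(gD⁵h_f/L)·ln[ε/(3.7D) + √(3.17ν²L/(gD³h_f))]
√(gD⁵h_f/L) = √(9.81·0.277⁵·21.6/1070) = 0.01797
ε/(3.7D) = 3.71×10^-5; √(3.17ν²L/(gD³h_f)) = 4.03×10^-5
Q = -0.965·0.01797·ln(7.742×10^-5) = 0.1642 m³/s
Check: V = 2.72 m/s, Re = 5.13×10^5, f = 0.01484, h_f = 21.7 m ≈ 21.6 m ✓

Q ≈ 164 L/s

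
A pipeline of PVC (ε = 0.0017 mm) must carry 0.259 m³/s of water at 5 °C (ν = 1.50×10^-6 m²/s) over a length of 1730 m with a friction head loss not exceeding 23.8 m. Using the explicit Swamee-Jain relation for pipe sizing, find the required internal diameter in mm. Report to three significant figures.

D ≈ 352 mm

Swamee-Jain (Type III): D = 0.66·[ε^1.25·(LQ²/(gh_f))^4.75 + ν·Q^9.4·(L/(gh_f))^5.2]^0.04
LQ²/(gh_f) = 0.4970; L/(gh_f) = 7.410
Term 1 = ε^1.25·(…)^4.75 = 2.22×10^-9; Term 2 = ν·Q^9.4·(…)^5.2 = 1.53×10^-7
D = 0.66·(2.22×10^-9 + 1.53×10^-7)^0.04 = 0.3525 m = 352 mm
Check: V = 2.65 m/s, Re = 6.24×10^5, f = 0.01268, h_f = 22.3 m ≈ 23.8 m ✓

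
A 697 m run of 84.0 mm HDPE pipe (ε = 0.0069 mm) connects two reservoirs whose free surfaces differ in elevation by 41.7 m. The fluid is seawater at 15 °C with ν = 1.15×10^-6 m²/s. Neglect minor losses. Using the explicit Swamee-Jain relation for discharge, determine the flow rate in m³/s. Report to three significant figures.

Q ≈ 0.0135 m³/s

Swamee-Jain (Type II): Q = -0.965·√(gD⁵h_f/L)·ln[ε/(3.7D) + √(3.17ν²L/(gD³h_f))]
√(gD⁵h_f/L) = √(9.81·0.0840⁵·41.7/697) = 0.001567
ε/(3.7D) = 2.22×10^-5; √(3.17ν²L/(gD³h_f)) = 1.10×10^-4
Q = -0.965·0.001567·ln(1.320×10^-4) = 0.01351 m³/s
Check: V = 2.44 m/s, Re = 1.78×10^5, f = 0.01656, h_f = 41.6 m ≈ 41.7 m ✓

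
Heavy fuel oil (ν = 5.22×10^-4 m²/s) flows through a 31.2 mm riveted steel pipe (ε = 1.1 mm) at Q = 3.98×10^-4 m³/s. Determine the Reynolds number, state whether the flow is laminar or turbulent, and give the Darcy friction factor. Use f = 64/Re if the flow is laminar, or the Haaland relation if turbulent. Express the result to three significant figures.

V = 4Q/(πD²) = 0.5206 m/s
Re = VD/ν = 0.5206·0.0312/5.22×10^-4 = 31.1
Re < 2300 → laminar → f = 64/Re = 2.057

Re ≈ 31.1; laminar; f = 64/Re ≈ 2.06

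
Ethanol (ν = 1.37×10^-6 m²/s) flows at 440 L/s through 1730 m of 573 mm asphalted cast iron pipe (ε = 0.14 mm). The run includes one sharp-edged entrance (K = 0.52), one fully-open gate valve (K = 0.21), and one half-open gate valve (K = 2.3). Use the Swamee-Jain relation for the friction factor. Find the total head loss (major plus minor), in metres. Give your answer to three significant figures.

V = 4Q/(πD²) = 1.706 m/s; V²/2g = 0.1484 m
Re = 7.14×10^5, ε/D = 2.44×10^-4 → f = 0.01552 (Swamee-Jain)
Major: h_f = f(L/D)·V²/2g = 0.01552·3019·0.1484 = 6.954 m
Minor: ΣK = 3.03; h_m = ΣK·V²/2g = 0.4496 m
Total H_L = 6.954 + 0.4496 = 7.404 m

H_L ≈ 7.40 m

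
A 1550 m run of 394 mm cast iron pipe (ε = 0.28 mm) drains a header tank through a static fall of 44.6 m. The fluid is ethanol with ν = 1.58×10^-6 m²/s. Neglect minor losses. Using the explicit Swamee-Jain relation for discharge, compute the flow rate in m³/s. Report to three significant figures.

Q ≈ 0.422 m³/s

Swamee-Jain (Type II): Q = -0.965·√(gD⁵h_f/L)·ln[ε/(3.7D) + √(3.17ν²L/(gD³h_f))]
√(gD⁵h_f/L) = √(9.81·0.394⁵·44.6/1550) = 0.05177
ε/(3.7D) = 1.92×10^-4; √(3.17ν²L/(gD³h_f)) = 2.14×10^-5
Q = -0.965·0.05177·ln(2.135×10^-4) = 0.4222 m³/s
Check: V = 3.46 m/s, Re = 8.64×10^5, f = 0.01865, h_f = 44.9 m ≈ 44.6 m ✓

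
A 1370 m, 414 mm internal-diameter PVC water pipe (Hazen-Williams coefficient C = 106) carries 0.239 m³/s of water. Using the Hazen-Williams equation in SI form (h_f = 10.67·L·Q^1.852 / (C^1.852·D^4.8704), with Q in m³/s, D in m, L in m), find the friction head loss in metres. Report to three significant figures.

h_f = 10.67·1370·0.239^1.852 / (106^1.852·0.414^4.8704) = 13.43 m

h_f ≈ 13.4 m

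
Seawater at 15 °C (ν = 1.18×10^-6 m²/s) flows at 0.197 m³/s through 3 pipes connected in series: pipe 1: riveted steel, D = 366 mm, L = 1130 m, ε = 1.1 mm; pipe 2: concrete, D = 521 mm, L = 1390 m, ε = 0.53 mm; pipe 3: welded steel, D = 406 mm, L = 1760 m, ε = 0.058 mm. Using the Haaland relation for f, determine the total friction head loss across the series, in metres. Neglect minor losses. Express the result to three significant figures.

H ≈ 24.5 m

Pipe 1: V = 1.872 m/s, Re = 5.81×10^5, ε/D = 0.00301, f = 0.02644, h_1 = f(L/D)V²/2g = 14.59 m
Pipe 2: V = 0.9241 m/s, Re = 4.08×10^5, ε/D = 0.00102, f = 0.02038, h_2 = f(L/D)V²/2g = 2.367 m
Pipe 3: V = 1.522 m/s, Re = 5.24×10^5, ε/D = 1.43×10^-4, f = 0.01466, h_3 = f(L/D)V²/2g = 7.500 m
Series → Q common, losses add: H = Σh = 24.46 m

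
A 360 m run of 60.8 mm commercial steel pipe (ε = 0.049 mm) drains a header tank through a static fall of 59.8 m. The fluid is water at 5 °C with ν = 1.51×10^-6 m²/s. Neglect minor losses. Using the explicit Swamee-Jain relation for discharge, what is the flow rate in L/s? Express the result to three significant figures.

Q ≈ 8.91 L/s

Swamee-Jain (Type II): Q = -0.965·√(gD⁵h_f/L)·ln[ε/(3.7D) + √(3.17ν²L/(gD³h_f))]
√(gD⁵h_f/L) = √(9.81·0.0608⁵·59.8/360) = 0.001164
ε/(3.7D) = 2.18×10^-4; √(3.17ν²L/(gD³h_f)) = 1.40×10^-4
Q = -0.965·0.001164·ln(3.583×10^-4) = 0.008909 m³/s
Check: V = 3.07 m/s, Re = 1.24×10^5, f = 0.02120, h_f = 60.2 m ≈ 59.8 m ✓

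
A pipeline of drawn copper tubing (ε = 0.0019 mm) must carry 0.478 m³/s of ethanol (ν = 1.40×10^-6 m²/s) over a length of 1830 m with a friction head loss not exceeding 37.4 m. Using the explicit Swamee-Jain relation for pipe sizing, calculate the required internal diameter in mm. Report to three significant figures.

Swamee-Jain (Type III): D = 0.66·[ε^1.25·(LQ²/(gh_f))^4.75 + ν·Q^9.4·(L/(gh_f))^5.2]^0.04
LQ²/(gh_f) = 1.140; L/(gh_f) = 4.988
Term 1 = ε^1.25·(…)^4.75 = 1.31×10^-7; Term 2 = ν·Q^9.4·(…)^5.2 = 5.78×10^-6
D = 0.66·(1.31×10^-7 + 5.78×10^-6)^0.04 = 0.4078 m = 408 mm
Check: V = 3.66 m/s, Re = 1.07×10^6, f = 0.01160, h_f = 35.6 m ≈ 37.4 m ✓

D ≈ 408 mm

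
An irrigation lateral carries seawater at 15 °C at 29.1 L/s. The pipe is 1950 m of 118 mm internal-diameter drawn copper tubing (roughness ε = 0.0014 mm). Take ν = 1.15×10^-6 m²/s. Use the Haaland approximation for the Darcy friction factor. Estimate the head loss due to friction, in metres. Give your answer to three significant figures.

V = 4Q/(πD²) = 4·0.0291/(π·0.118²) = 2.661 m/s
Re = VD/ν = 2.661·0.118/1.15×10^-6 = 2.73×10^5 → turbulent
ε/D = 0.0014/118 = 1.19×10^-5
Haaland: f = 0.01469
h_f = f(L/D)V²/(2g) = 0.01469·(1950/0.118)·2.661²/(2·9.81) = 87.60 m

h_f ≈ 87.6 m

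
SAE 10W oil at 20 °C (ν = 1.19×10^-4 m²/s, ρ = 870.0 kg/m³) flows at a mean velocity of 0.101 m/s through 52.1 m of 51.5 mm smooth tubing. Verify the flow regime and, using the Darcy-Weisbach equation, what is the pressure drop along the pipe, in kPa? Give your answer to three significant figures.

Re = VD/ν = 0.101·0.05150/1.19×10^-4 = 43.7 → laminar (Re < 2300)
f = 64/Re = 1.464
h_f = f(L/D)V²/(2g) = 1.464·(52.1/0.05150)·0.101²/(2·9.81) = 0.7701 m
Δp = ρg·h_f = 870.0·9.81·0.7701 = 6.573 kPa

Δp ≈ 6.57 kPa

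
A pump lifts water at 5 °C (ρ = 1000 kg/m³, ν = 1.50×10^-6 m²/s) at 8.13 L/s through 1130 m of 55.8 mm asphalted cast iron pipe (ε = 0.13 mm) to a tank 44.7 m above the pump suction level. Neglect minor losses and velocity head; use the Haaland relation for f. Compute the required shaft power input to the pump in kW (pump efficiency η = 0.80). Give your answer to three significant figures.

P_shaft ≈ 33.5 kW

V = 4Q/(πD²) = 3.325 m/s; Re = 1.24×10^5; ε/D = 0.00233; f = 0.02557
h_f = f(L/D)V²/2g = 291.7 m
Total head H = z + h_f = 44.7 + 291.7 = 336.4 m
P_hyd = ρgQH = 1000·9.81·0.00813·336.4 = 26.83 kW
P_shaft = P_hyd/η = 26.83/0.80 = 33.54 kW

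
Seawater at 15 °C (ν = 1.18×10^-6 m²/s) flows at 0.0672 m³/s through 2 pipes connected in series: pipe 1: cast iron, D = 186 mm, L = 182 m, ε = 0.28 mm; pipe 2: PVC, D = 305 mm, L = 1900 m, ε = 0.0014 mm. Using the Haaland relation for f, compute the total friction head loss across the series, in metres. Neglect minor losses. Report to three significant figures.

Pipe 1: V = 2.473 m/s, Re = 3.90×10^5, ε/D = 0.00151, f = 0.02229, h_1 = f(L/D)V²/2g = 6.800 m
Pipe 2: V = 0.9198 m/s, Re = 2.38×10^5, ε/D = 4.59×10^-6, f = 0.01502, h_2 = f(L/D)V²/2g = 4.034 m
Series → Q common, losses add: H = Σh = 10.83 m

H ≈ 10.8 m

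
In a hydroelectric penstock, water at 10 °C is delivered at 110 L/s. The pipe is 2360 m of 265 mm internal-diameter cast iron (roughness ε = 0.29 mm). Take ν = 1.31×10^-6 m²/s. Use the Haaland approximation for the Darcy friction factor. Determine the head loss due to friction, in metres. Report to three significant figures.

V = 4Q/(πD²) = 4·0.110/(π·0.265²) = 1.994 m/s
Re = VD/ν = 1.994·0.265/1.31×10^-6 = 4.03×10^5 → turbulent
ε/D = 0.29/265 = 0.00109
Haaland: f = 0.02072
h_f = f(L/D)V²/(2g) = 0.02072·(2360/0.265)·1.994²/(2·9.81) = 37.40 m

h_f ≈ 37.4 m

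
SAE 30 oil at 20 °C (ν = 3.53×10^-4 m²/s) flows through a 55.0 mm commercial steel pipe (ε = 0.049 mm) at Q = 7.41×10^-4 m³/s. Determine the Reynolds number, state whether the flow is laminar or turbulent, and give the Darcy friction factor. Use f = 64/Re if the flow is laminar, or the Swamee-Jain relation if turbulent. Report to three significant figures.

Re ≈ 48.6; laminar; f = 64/Re ≈ 1.32

V = 4Q/(πD²) = 0.3119 m/s
Re = VD/ν = 0.3119·0.0550/3.53×10^-4 = 48.6
Re < 2300 → laminar → f = 64/Re = 1.317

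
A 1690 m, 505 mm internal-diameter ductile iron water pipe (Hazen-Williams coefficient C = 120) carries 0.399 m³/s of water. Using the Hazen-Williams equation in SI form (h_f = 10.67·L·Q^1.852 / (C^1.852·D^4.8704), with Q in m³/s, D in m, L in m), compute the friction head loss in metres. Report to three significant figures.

h_f ≈ 12.9 m

h_f = 10.67·1690·0.399^1.852 / (120^1.852·0.505^4.8704) = 12.93 m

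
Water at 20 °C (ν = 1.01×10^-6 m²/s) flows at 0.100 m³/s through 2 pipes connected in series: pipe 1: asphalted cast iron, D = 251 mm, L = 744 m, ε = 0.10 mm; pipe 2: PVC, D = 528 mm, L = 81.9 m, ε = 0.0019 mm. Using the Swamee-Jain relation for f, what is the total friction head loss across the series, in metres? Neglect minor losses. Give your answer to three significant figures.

H ≈ 10.6 m

Pipe 1: V = 2.021 m/s, Re = 5.02×10^5, ε/D = 3.98×10^-4, f = 0.01710, h_1 = f(L/D)V²/2g = 10.55 m
Pipe 2: V = 0.4567 m/s, Re = 2.39×10^5, ε/D = 3.60×10^-6, f = 0.01505, h_2 = f(L/D)V²/2g = 0.02481 m
Series → Q common, losses add: H = Σh = 10.58 m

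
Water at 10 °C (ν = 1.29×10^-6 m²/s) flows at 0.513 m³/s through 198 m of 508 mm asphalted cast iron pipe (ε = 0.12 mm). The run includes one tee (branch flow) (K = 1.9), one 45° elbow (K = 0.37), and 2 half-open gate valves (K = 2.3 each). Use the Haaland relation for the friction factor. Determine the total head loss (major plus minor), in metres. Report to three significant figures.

H_L ≈ 4.15 m

V = 4Q/(πD²) = 2.531 m/s; V²/2g = 0.3265 m
Re = 9.97×10^5, ε/D = 2.36×10^-4 → f = 0.01499 (Haaland)
Major: h_f = f(L/D)·V²/2g = 0.01499·389.8·0.3265 = 1.908 m
Minor: ΣK = 6.87; h_m = ΣK·V²/2g = 2.243 m
Total H_L = 1.908 + 2.243 = 4.151 m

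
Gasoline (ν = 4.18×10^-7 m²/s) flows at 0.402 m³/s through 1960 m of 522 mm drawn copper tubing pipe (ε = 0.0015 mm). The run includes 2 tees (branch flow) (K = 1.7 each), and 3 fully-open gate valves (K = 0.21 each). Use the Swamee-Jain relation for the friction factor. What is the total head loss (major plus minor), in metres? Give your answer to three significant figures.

V = 4Q/(πD²) = 1.878 m/s; V²/2g = 0.1798 m
Re = 2.35×10^6, ε/D = 2.87×10^-6 → f = 0.01023 (Swamee-Jain)
Major: h_f = f(L/D)·V²/2g = 0.01023·3755·0.1798 = 6.907 m
Minor: ΣK = 4.03; h_m = ΣK·V²/2g = 0.7248 m
Total H_L = 6.907 + 0.7248 = 7.632 m

H_L ≈ 7.63 m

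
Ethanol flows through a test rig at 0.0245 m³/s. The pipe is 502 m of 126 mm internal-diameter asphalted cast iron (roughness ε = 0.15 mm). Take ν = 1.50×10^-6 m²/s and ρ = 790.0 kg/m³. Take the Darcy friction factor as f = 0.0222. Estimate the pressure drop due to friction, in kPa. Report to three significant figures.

Δp ≈ 135 kPa

V = 4Q/(πD²) = 4·0.0245/(π·0.126²) = 1.965 m/s
h_f = f(L/D)V²/(2g) = 0.02220·(502/0.126)·1.965²/(2·9.81) = 17.40 m
Δp = ρg·h_f = 790.0·9.81·17.40 = 134.9 kPa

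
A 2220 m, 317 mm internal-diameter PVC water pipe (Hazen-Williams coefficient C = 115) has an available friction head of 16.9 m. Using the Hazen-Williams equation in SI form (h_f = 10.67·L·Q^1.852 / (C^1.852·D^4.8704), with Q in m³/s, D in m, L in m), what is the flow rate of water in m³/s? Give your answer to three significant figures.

Rearranging: Q = [h_f·C^1.852·D^4.8704 / (10.67·L)]^(1/1.852)
Q = [16.9·115^1.852·0.317^4.8704 / (10.67·2220)]^0.540 = 0.1121 m³/s

Q ≈ 0.112 m³/s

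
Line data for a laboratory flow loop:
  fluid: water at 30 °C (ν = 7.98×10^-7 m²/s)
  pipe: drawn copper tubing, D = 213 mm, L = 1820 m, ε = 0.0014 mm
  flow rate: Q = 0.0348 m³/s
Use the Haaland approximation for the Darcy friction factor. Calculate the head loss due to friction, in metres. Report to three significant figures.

V = 4Q/(πD²) = 4·0.0348/(π·0.213²) = 0.9766 m/s
Re = VD/ν = 0.9766·0.213/7.98×10^-7 = 2.61×10^5 → turbulent
ε/D = 0.0014/213 = 6.57×10^-6
Haaland: f = 0.01477
h_f = f(L/D)V²/(2g) = 0.01477·(1820/0.213)·0.9766²/(2·9.81) = 6.137 m

h_f ≈ 6.14 m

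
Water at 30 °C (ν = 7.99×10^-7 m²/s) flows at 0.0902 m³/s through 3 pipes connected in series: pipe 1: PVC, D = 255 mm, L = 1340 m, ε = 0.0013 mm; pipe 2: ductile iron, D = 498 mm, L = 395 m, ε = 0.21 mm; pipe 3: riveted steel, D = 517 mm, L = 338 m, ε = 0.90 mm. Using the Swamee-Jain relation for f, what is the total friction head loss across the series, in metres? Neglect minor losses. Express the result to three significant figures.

Pipe 1: V = 1.766 m/s, Re = 5.64×10^5, ε/D = 5.10×10^-6, f = 0.01290, h_1 = f(L/D)V²/2g = 10.78 m
Pipe 2: V = 0.4631 m/s, Re = 2.89×10^5, ε/D = 4.22×10^-4, f = 0.01792, h_2 = f(L/D)V²/2g = 0.1553 m
Pipe 3: V = 0.4297 m/s, Re = 2.78×10^5, ε/D = 0.00174, f = 0.02345, h_3 = f(L/D)V²/2g = 0.1442 m
Series → Q common, losses add: H = Σh = 11.08 m

H ≈ 11.1 m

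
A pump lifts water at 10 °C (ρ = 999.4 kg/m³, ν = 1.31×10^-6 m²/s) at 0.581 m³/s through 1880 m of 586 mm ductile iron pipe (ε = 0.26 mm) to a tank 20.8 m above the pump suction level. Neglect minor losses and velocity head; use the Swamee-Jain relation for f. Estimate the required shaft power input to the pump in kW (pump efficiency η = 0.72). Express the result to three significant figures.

V = 4Q/(πD²) = 2.154 m/s; Re = 9.64×10^5; ε/D = 4.44×10^-4; f = 0.01693
h_f = f(L/D)V²/2g = 12.85 m
Total head H = z + h_f = 20.8 + 12.85 = 33.65 m
P_hyd = ρgQH = 999.4·9.81·0.581·33.65 = 191.6 kW
P_shaft = P_hyd/η = 191.6/0.72 = 266.2 kW

P_shaft ≈ 266 kW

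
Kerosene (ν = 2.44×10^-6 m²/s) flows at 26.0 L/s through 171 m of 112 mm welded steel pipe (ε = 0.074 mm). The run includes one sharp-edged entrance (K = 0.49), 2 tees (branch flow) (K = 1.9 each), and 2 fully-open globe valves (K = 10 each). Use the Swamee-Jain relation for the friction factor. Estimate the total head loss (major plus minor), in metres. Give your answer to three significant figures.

V = 4Q/(πD²) = 2.639 m/s; V²/2g = 0.3550 m
Re = 1.21×10^5, ε/D = 6.61×10^-4 → f = 0.02065 (Swamee-Jain)
Major: h_f = f(L/D)·V²/2g = 0.02065·1527·0.3550 = 11.19 m
Minor: ΣK = 24.3; h_m = ΣK·V²/2g = 8.622 m
Total H_L = 11.19 + 8.622 = 19.81 m

H_L ≈ 19.8 m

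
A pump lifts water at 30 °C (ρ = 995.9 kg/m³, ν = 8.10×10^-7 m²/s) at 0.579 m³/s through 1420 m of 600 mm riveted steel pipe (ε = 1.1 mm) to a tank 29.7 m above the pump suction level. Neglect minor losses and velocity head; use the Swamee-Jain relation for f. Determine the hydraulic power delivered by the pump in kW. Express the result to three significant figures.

V = 4Q/(πD²) = 2.048 m/s; Re = 1.52×10^6; ε/D = 0.00183; f = 0.02308
h_f = f(L/D)V²/2g = 11.67 m
Total head H = z + h_f = 29.7 + 11.67 = 41.37 m
P_hyd = ρgQH = 995.9·9.81·0.579·41.37 = 234.0 kW

P_hyd ≈ 234 kW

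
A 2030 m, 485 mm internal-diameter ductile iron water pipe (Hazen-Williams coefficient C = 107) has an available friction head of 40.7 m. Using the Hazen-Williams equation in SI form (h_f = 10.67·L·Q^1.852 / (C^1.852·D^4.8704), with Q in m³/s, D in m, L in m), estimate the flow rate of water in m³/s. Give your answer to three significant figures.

Rearranging: Q = [h_f·C^1.852·D^4.8704 / (10.67·L)]^(1/1.852)
Q = [40.7·107^1.852·0.485^4.8704 / (10.67·2030)]^0.540 = 0.5383 m³/s

Q ≈ 0.538 m³/s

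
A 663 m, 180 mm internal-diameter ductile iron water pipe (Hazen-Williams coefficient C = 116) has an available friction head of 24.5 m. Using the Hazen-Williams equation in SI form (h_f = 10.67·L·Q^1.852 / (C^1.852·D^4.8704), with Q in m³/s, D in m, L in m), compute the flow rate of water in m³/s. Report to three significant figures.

Q ≈ 0.0599 m³/s

Rearranging: Q = [h_f·C^1.852·D^4.8704 / (10.67·L)]^(1/1.852)
Q = [24.5·116^1.852·0.180^4.8704 / (10.67·663)]^0.540 = 0.05990 m³/s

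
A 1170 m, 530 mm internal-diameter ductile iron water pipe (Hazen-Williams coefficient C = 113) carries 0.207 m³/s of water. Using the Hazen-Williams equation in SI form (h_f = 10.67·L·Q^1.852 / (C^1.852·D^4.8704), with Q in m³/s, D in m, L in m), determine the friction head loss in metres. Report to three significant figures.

h_f ≈ 2.34 m

h_f = 10.67·1170·0.207^1.852 / (113^1.852·0.530^4.8704) = 2.345 m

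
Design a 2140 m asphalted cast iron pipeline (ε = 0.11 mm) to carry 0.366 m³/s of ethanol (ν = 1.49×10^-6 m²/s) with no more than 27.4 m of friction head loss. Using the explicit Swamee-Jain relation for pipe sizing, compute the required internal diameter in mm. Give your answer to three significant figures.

Swamee-Jain (Type III): D = 0.66·[ε^1.25·(LQ²/(gh_f))^4.75 + ν·Q^9.4·(L/(gh_f))^5.2]^0.04
LQ²/(gh_f) = 1.066; L/(gh_f) = 7.961
Term 1 = ε^1.25·(…)^4.75 = 1.53×10^-5; Term 2 = ν·Q^9.4·(…)^5.2 = 5.69×10^-6
D = 0.66·(1.53×10^-5 + 5.69×10^-6)^0.04 = 0.4290 m = 429 mm
Check: V = 2.53 m/s, Re = 7.29×10^5, f = 0.01561, h_f = 25.5 m ≈ 27.4 m ✓

D ≈ 429 mm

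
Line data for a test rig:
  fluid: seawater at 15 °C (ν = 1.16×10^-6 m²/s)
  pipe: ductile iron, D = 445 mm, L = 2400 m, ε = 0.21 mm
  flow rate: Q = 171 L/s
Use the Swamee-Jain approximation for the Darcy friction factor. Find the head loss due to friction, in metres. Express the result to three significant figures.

V = 4Q/(πD²) = 4·0.171/(π·0.445²) = 1.099 m/s
Re = VD/ν = 1.099·0.445/1.16×10^-6 = 4.22×10^5 → turbulent
ε/D = 0.21/445 = 4.72×10^-4
Swamee-Jain: f = 0.01776
h_f = f(L/D)V²/(2g) = 0.01776·(2400/0.445)·1.099²/(2·9.81) = 5.903 m

h_f ≈ 5.90 m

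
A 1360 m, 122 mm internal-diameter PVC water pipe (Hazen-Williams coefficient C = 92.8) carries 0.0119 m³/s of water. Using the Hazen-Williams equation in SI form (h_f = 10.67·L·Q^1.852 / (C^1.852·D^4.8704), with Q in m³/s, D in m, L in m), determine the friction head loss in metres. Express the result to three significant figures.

h_f = 10.67·1360·0.0119^1.852 / (92.8^1.852·0.122^4.8704) = 25.32 m

h_f ≈ 25.3 m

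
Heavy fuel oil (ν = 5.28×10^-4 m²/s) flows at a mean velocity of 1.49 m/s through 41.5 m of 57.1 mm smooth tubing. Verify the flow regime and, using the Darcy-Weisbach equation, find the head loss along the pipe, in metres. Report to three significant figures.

h_f ≈ 32.7 m

Re = VD/ν = 1.49·0.05710/5.28×10^-4 = 161 → laminar (Re < 2300)
f = 64/Re = 0.3972
h_f = f(L/D)V²/(2g) = 0.3972·(41.5/0.05710)·1.49²/(2·9.81) = 32.66 m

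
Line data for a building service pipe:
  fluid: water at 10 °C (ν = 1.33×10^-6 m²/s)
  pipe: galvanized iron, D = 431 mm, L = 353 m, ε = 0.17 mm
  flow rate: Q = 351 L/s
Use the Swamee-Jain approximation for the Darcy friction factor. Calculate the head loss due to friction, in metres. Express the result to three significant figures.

h_f ≈ 4.04 m

V = 4Q/(πD²) = 4·0.351/(π·0.431²) = 2.406 m/s
Re = VD/ν = 2.406·0.431/1.33×10^-6 = 7.80×10^5 → turbulent
ε/D = 0.17/431 = 3.94×10^-4
Swamee-Jain: f = 0.01670
h_f = f(L/D)V²/(2g) = 0.01670·(353/0.431)·2.406²/(2·9.81) = 4.035 m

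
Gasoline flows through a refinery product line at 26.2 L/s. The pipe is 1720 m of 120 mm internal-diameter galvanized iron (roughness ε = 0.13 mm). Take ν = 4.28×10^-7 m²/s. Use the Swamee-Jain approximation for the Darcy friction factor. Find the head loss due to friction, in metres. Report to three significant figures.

h_f ≈ 80.6 m

V = 4Q/(πD²) = 4·0.0262/(π·0.120²) = 2.317 m/s
Re = VD/ν = 2.317·0.120/4.28×10^-7 = 6.50×10^5 → turbulent
ε/D = 0.13/120 = 0.00108
Swamee-Jain: f = 0.02057
h_f = f(L/D)V²/(2g) = 0.02057·(1720/0.120)·2.317²/(2·9.81) = 80.65 m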